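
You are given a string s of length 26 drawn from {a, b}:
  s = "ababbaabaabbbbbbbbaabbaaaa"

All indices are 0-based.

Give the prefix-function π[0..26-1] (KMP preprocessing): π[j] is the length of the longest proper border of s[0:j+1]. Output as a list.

π[0] = 0
j=1 s[j]='b': π[1]=0 (border '')
j=2 s[j]='a': π[2]=1 (border 'a')
j=3 s[j]='b': π[3]=2 (border 'ab')
j=4 s[j]='b': k: 2→0; π[4]=0 (border '')
j=5 s[j]='a': π[5]=1 (border 'a')
j=6 s[j]='a': k: 1→0; π[6]=1 (border 'a')
j=7 s[j]='b': π[7]=2 (border 'ab')
j=8 s[j]='a': π[8]=3 (border 'aba')
j=9 s[j]='a': k: 3→1→0; π[9]=1 (border 'a')
j=10 s[j]='b': π[10]=2 (border 'ab')
j=11 s[j]='b': k: 2→0; π[11]=0 (border '')
j=12 s[j]='b': π[12]=0 (border '')
j=13 s[j]='b': π[13]=0 (border '')
j=14 s[j]='b': π[14]=0 (border '')
j=15 s[j]='b': π[15]=0 (border '')
j=16 s[j]='b': π[16]=0 (border '')
j=17 s[j]='b': π[17]=0 (border '')
j=18 s[j]='a': π[18]=1 (border 'a')
j=19 s[j]='a': k: 1→0; π[19]=1 (border 'a')
j=20 s[j]='b': π[20]=2 (border 'ab')
j=21 s[j]='b': k: 2→0; π[21]=0 (border '')
j=22 s[j]='a': π[22]=1 (border 'a')
j=23 s[j]='a': k: 1→0; π[23]=1 (border 'a')
j=24 s[j]='a': k: 1→0; π[24]=1 (border 'a')
j=25 s[j]='a': k: 1→0; π[25]=1 (border 'a')

[0, 0, 1, 2, 0, 1, 1, 2, 3, 1, 2, 0, 0, 0, 0, 0, 0, 0, 1, 1, 2, 0, 1, 1, 1, 1]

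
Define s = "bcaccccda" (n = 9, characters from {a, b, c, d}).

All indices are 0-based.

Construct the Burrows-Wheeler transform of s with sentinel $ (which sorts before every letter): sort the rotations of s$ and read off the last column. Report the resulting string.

rank  rotation    last
    0  $bcaccccda  a
    1  a$bcaccccd  d
    2  accccda$bc  c
    3  bcaccccda$  $
    4  caccccda$b  b
    5  ccccda$bca  a
    6  cccda$bcac  c
    7  ccda$bcacc  c
    8  cda$bcaccc  c
    9  da$bcacccc  c

adc$bacccc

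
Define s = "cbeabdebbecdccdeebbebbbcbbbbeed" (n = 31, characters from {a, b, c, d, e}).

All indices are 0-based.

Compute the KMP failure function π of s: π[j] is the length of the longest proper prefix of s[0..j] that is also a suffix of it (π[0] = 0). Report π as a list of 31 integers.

π[0] = 0
j=1 s[j]='b': π[1]=0 (border '')
j=2 s[j]='e': π[2]=0 (border '')
j=3 s[j]='a': π[3]=0 (border '')
j=4 s[j]='b': π[4]=0 (border '')
j=5 s[j]='d': π[5]=0 (border '')
j=6 s[j]='e': π[6]=0 (border '')
j=7 s[j]='b': π[7]=0 (border '')
j=8 s[j]='b': π[8]=0 (border '')
j=9 s[j]='e': π[9]=0 (border '')
j=10 s[j]='c': π[10]=1 (border 'c')
j=11 s[j]='d': k: 1→0; π[11]=0 (border '')
j=12 s[j]='c': π[12]=1 (border 'c')
j=13 s[j]='c': k: 1→0; π[13]=1 (border 'c')
j=14 s[j]='d': k: 1→0; π[14]=0 (border '')
j=15 s[j]='e': π[15]=0 (border '')
j=16 s[j]='e': π[16]=0 (border '')
j=17 s[j]='b': π[17]=0 (border '')
j=18 s[j]='b': π[18]=0 (border '')
j=19 s[j]='e': π[19]=0 (border '')
j=20 s[j]='b': π[20]=0 (border '')
j=21 s[j]='b': π[21]=0 (border '')
j=22 s[j]='b': π[22]=0 (border '')
j=23 s[j]='c': π[23]=1 (border 'c')
j=24 s[j]='b': π[24]=2 (border 'cb')
j=25 s[j]='b': k: 2→0; π[25]=0 (border '')
j=26 s[j]='b': π[26]=0 (border '')
j=27 s[j]='b': π[27]=0 (border '')
j=28 s[j]='e': π[28]=0 (border '')
j=29 s[j]='e': π[29]=0 (border '')
j=30 s[j]='d': π[30]=0 (border '')

[0, 0, 0, 0, 0, 0, 0, 0, 0, 0, 1, 0, 1, 1, 0, 0, 0, 0, 0, 0, 0, 0, 0, 1, 2, 0, 0, 0, 0, 0, 0]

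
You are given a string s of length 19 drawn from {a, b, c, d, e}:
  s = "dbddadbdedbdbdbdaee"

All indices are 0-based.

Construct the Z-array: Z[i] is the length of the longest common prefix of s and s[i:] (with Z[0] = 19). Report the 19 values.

Z[0]=19
i=1: fresh scan; Z[1]=0
i=2: fresh scan; Z[2]=1 grow→box=[2,3)
i=3: fresh scan; Z[3]=1 grow→box=[3,4)
i=4: fresh scan; Z[4]=0
i=5: fresh scan; Z[5]=3 grow→box=[5,8)
i=6: min(r-i=2, Z[1]=0)=0; Z[6]=0
i=7: min(r-i=1, Z[2]=1)=1; Z[7]=1
i=8: fresh scan; Z[8]=0
i=9: fresh scan; Z[9]=3 grow→box=[9,12)
i=10: min(r-i=2, Z[1]=0)=0; Z[10]=0
i=11: min(r-i=1, Z[2]=1)=1; Z[11]=3 grow→box=[11,14)
i=12: min(r-i=2, Z[1]=0)=0; Z[12]=0
i=13: min(r-i=1, Z[2]=1)=1; Z[13]=3 grow→box=[13,16)
i=14: min(r-i=2, Z[1]=0)=0; Z[14]=0
i=15: min(r-i=1, Z[2]=1)=1; Z[15]=1
i=16: fresh scan; Z[16]=0
i=17: fresh scan; Z[17]=0
i=18: fresh scan; Z[18]=0

[19, 0, 1, 1, 0, 3, 0, 1, 0, 3, 0, 3, 0, 3, 0, 1, 0, 0, 0]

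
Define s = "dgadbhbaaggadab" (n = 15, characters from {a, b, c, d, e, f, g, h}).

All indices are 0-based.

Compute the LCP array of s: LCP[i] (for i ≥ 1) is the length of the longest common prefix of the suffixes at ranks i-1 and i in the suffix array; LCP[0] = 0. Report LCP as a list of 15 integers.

rank | idx | suffix
   0 |   7 | aaggadab
   1 |  13 | ab
   2 |  11 | adab
   3 |   2 | adbhbaaggadab
   4 |   8 | aggadab
   5 |  14 | b
   6 |   6 | baaggadab
   7 |   4 | bhbaaggadab
   8 |  12 | dab
   9 |   3 | dbhbaaggadab
  10 |   0 | dgadbhbaaggadab
  11 |  10 | gadab
  12 |   1 | gadbhbaaggadab
  13 |   9 | ggadab
  14 |   5 | hbaaggadab

SA = [7, 13, 11, 2, 8, 14, 6, 4, 12, 3, 0, 10, 1, 9, 5]
[i] adj suffixes → lcp
  [1] 7/13 → 1 ('a')
  [2] 13/11 → 1 ('a')
  [3] 11/2 → 2 ('ad')
  [4] 2/8 → 1 ('a')
  [5] 8/14 → 0 ('')
  [6] 14/6 → 1 ('b')
  [7] 6/4 → 1 ('b')
  [8] 4/12 → 0 ('')
  [9] 12/3 → 1 ('d')
  [10] 3/0 → 1 ('d')
  [11] 0/10 → 0 ('')
  [12] 10/1 → 3 ('gad')
  [13] 1/9 → 1 ('g')
  [14] 9/5 → 0 ('')

[0, 1, 1, 2, 1, 0, 1, 1, 0, 1, 1, 0, 3, 1, 0]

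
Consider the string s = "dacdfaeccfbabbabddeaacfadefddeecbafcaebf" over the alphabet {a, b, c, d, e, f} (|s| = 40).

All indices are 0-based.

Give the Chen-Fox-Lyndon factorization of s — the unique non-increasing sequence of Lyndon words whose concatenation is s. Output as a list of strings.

["d", "acdfaeccfb", "abbabdde", "aacfadefddeecbafcaebf"]

emit factor 1: 'd' (i=0, period=1)
emit factor 2: 'acdfaeccfb' (i=1, period=10)
emit factor 3: 'abbabdde' (i=11, period=8)
emit factor 4: 'aacfadefddeecbafcaebf' (i=19, period=21)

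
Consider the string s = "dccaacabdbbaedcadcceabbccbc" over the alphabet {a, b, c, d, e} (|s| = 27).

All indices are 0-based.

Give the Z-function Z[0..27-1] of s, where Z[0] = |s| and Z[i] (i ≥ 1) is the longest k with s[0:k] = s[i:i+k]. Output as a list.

Z[0]=27
i=1: fresh scan; Z[1]=0
i=2: fresh scan; Z[2]=0
i=3: fresh scan; Z[3]=0
i=4: fresh scan; Z[4]=0
i=5: fresh scan; Z[5]=0
i=6: fresh scan; Z[6]=0
i=7: fresh scan; Z[7]=0
i=8: fresh scan; Z[8]=1 grow→box=[8,9)
i=9: fresh scan; Z[9]=0
i=10: fresh scan; Z[10]=0
i=11: fresh scan; Z[11]=0
i=12: fresh scan; Z[12]=0
i=13: fresh scan; Z[13]=2 grow→box=[13,15)
i=14: min(r-i=1, Z[1]=0)=0; Z[14]=0
i=15: fresh scan; Z[15]=0
i=16: fresh scan; Z[16]=3 grow→box=[16,19)
i=17: min(r-i=2, Z[1]=0)=0; Z[17]=0
i=18: min(r-i=1, Z[2]=0)=0; Z[18]=0
i=19: fresh scan; Z[19]=0
i=20: fresh scan; Z[20]=0
i=21: fresh scan; Z[21]=0
i=22: fresh scan; Z[22]=0
i=23: fresh scan; Z[23]=0
i=24: fresh scan; Z[24]=0
i=25: fresh scan; Z[25]=0
i=26: fresh scan; Z[26]=0

[27, 0, 0, 0, 0, 0, 0, 0, 1, 0, 0, 0, 0, 2, 0, 0, 3, 0, 0, 0, 0, 0, 0, 0, 0, 0, 0]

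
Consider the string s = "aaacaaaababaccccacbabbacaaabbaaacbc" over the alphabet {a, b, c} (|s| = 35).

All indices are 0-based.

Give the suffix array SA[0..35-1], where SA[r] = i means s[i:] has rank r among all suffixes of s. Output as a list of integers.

sorted suffixes:
  #0 SA[0]=4  'aaaababaccccacbabbacaaabbaaacbc'
  #1 SA[1]=5  'aaababaccccacbabbacaaabbaaacbc'
  #2 SA[2]=24  'aaabbaaacbc'
  #3 SA[3]=0  'aaacaaaababaccccacbabbacaaabbaaacbc'
  #4 SA[4]=29  'aaacbc'
  #5 SA[5]=6  'aababaccccacbabbacaaabbaaacbc'
  #6 SA[6]=25  'aabbaaacbc'
  #7 SA[7]=1  'aacaaaababaccccacbabbacaaabbaaacbc'
  #8 SA[8]=30  'aacbc'
  #9 SA[9]=7  'ababaccccacbabbacaaabbaaacbc'
  #10 SA[10]=9  'abaccccacbabbacaaabbaaacbc'
  #11 SA[11]=26  'abbaaacbc'
  #12 SA[12]=19  'abbacaaabbaaacbc'
  #13 SA[13]=2  'acaaaababaccccacbabbacaaabbaaacbc'
  #14 SA[14]=22  'acaaabbaaacbc'
  #15 SA[15]=16  'acbabbacaaabbaaacbc'
  #16 SA[16]=31  'acbc'
  #17 SA[17]=11  'accccacbabbacaaabbaaacbc'
  #18 SA[18]=28  'baaacbc'
  #19 SA[19]=8  'babaccccacbabbacaaabbaaacbc'
  #20 SA[20]=18  'babbacaaabbaaacbc'
  #21 SA[21]=21  'bacaaabbaaacbc'
  #22 SA[22]=10  'baccccacbabbacaaabbaaacbc'
  #23 SA[23]=27  'bbaaacbc'
  #24 SA[24]=20  'bbacaaabbaaacbc'
  #25 SA[25]=33  'bc'
  #26 SA[26]=34  'c'
  #27 SA[27]=3  'caaaababaccccacbabbacaaabbaaacbc'
  #28 SA[28]=23  'caaabbaaacbc'
  #29 SA[29]=15  'cacbabbacaaabbaaacbc'
  #30 SA[30]=17  'cbabbacaaabbaaacbc'
  #31 SA[31]=32  'cbc'
  #32 SA[32]=14  'ccacbabbacaaabbaaacbc'
  #33 SA[33]=13  'cccacbabbacaaabbaaacbc'
  #34 SA[34]=12  'ccccacbabbacaaabbaaacbc'

[4, 5, 24, 0, 29, 6, 25, 1, 30, 7, 9, 26, 19, 2, 22, 16, 31, 11, 28, 8, 18, 21, 10, 27, 20, 33, 34, 3, 23, 15, 17, 32, 14, 13, 12]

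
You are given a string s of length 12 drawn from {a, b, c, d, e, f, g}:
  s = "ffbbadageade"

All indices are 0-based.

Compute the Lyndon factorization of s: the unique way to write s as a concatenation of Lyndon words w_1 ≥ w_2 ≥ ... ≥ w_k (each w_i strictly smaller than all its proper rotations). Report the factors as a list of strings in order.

emit factor 1: 'f' (i=0, period=1)
emit factor 2: 'f' (i=1, period=1)
emit factor 3: 'b' (i=2, period=1)
emit factor 4: 'b' (i=3, period=1)
emit factor 5: 'adageade' (i=4, period=8)

["f", "f", "b", "b", "adageade"]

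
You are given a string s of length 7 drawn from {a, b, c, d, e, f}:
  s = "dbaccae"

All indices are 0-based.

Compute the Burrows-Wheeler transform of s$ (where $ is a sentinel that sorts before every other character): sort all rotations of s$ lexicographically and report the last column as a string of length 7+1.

rank  rotation  last
    0  $dbaccae  e
    1  accae$db  b
    2  ae$dbacc  c
    3  baccae$d  d
    4  cae$dbac  c
    5  ccae$dba  a
    6  dbaccae$  $
    7  e$dbacca  a

ebcdca$a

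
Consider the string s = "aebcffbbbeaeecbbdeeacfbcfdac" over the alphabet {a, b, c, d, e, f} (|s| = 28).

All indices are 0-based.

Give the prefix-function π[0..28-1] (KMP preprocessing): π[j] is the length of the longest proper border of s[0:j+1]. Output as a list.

[0, 0, 0, 0, 0, 0, 0, 0, 0, 0, 1, 2, 0, 0, 0, 0, 0, 0, 0, 1, 0, 0, 0, 0, 0, 0, 1, 0]

π[0] = 0
j=1 s[j]='e': π[1]=0 (border '')
j=2 s[j]='b': π[2]=0 (border '')
j=3 s[j]='c': π[3]=0 (border '')
j=4 s[j]='f': π[4]=0 (border '')
j=5 s[j]='f': π[5]=0 (border '')
j=6 s[j]='b': π[6]=0 (border '')
j=7 s[j]='b': π[7]=0 (border '')
j=8 s[j]='b': π[8]=0 (border '')
j=9 s[j]='e': π[9]=0 (border '')
j=10 s[j]='a': π[10]=1 (border 'a')
j=11 s[j]='e': π[11]=2 (border 'ae')
j=12 s[j]='e': k: 2→0; π[12]=0 (border '')
j=13 s[j]='c': π[13]=0 (border '')
j=14 s[j]='b': π[14]=0 (border '')
j=15 s[j]='b': π[15]=0 (border '')
j=16 s[j]='d': π[16]=0 (border '')
j=17 s[j]='e': π[17]=0 (border '')
j=18 s[j]='e': π[18]=0 (border '')
j=19 s[j]='a': π[19]=1 (border 'a')
j=20 s[j]='c': k: 1→0; π[20]=0 (border '')
j=21 s[j]='f': π[21]=0 (border '')
j=22 s[j]='b': π[22]=0 (border '')
j=23 s[j]='c': π[23]=0 (border '')
j=24 s[j]='f': π[24]=0 (border '')
j=25 s[j]='d': π[25]=0 (border '')
j=26 s[j]='a': π[26]=1 (border 'a')
j=27 s[j]='c': k: 1→0; π[27]=0 (border '')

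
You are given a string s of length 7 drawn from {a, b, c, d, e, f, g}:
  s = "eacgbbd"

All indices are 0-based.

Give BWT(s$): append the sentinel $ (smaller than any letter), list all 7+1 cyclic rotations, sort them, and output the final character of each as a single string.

degbab$c

rank  rotation  last
    0  $eacgbbd  d
    1  acgbbd$e  e
    2  bbd$eacg  g
    3  bd$eacgb  b
    4  cgbbd$ea  a
    5  d$eacgbb  b
    6  eacgbbd$  $
    7  gbbd$eac  c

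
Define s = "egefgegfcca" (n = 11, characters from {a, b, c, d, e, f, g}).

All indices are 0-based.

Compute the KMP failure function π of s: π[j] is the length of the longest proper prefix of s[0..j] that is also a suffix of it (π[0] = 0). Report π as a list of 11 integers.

[0, 0, 1, 0, 0, 1, 2, 0, 0, 0, 0]

π[0] = 0
j=1 s[j]='g': π[1]=0 (border '')
j=2 s[j]='e': π[2]=1 (border 'e')
j=3 s[j]='f': k: 1→0; π[3]=0 (border '')
j=4 s[j]='g': π[4]=0 (border '')
j=5 s[j]='e': π[5]=1 (border 'e')
j=6 s[j]='g': π[6]=2 (border 'eg')
j=7 s[j]='f': k: 2→0; π[7]=0 (border '')
j=8 s[j]='c': π[8]=0 (border '')
j=9 s[j]='c': π[9]=0 (border '')
j=10 s[j]='a': π[10]=0 (border '')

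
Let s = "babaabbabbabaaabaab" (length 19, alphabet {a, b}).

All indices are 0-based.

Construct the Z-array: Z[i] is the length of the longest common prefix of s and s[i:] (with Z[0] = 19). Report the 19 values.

Z[0]=19
i=1: i≥r, start 0; Z[1]=0
i=2: i≥r, start 0; Z[2]=2 scan→box=[2,4)
i=3: min(r-i=1, Z[1]=0)=0; Z[3]=0
i=4: i≥r, start 0; Z[4]=0
i=5: i≥r, start 0; Z[5]=1 scan→box=[5,6)
i=6: i≥r, start 0; Z[6]=3 scan→box=[6,9)
i=7: min(r-i=2, Z[1]=0)=0; Z[7]=0
i=8: min(r-i=1, Z[2]=2)=1; Z[8]=1
i=9: i≥r, start 0; Z[9]=5 scan→box=[9,14)
i=10: min(r-i=4, Z[1]=0)=0; Z[10]=0
i=11: min(r-i=3, Z[2]=2)=2; Z[11]=2
i=12: min(r-i=2, Z[3]=0)=0; Z[12]=0
i=13: min(r-i=1, Z[4]=0)=0; Z[13]=0
i=14: i≥r, start 0; Z[14]=0
i=15: i≥r, start 0; Z[15]=2 scan→box=[15,17)
i=16: min(r-i=1, Z[1]=0)=0; Z[16]=0
i=17: i≥r, start 0; Z[17]=0
i=18: i≥r, start 0; Z[18]=1 scan→box=[18,19)

[19, 0, 2, 0, 0, 1, 3, 0, 1, 5, 0, 2, 0, 0, 0, 2, 0, 0, 1]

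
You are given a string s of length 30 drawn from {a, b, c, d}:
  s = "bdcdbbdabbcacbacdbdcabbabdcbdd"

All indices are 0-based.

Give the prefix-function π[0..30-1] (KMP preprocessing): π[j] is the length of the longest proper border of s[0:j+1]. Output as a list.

[0, 0, 0, 0, 1, 1, 2, 0, 1, 1, 0, 0, 0, 1, 0, 0, 0, 1, 2, 3, 0, 1, 1, 0, 1, 2, 3, 1, 2, 0]

π[0] = 0
j=1 s[j]='d': π[1]=0 (border '')
j=2 s[j]='c': π[2]=0 (border '')
j=3 s[j]='d': π[3]=0 (border '')
j=4 s[j]='b': π[4]=1 (border 'b')
j=5 s[j]='b': k: 1→0; π[5]=1 (border 'b')
j=6 s[j]='d': π[6]=2 (border 'bd')
j=7 s[j]='a': k: 2→0; π[7]=0 (border '')
j=8 s[j]='b': π[8]=1 (border 'b')
j=9 s[j]='b': k: 1→0; π[9]=1 (border 'b')
j=10 s[j]='c': k: 1→0; π[10]=0 (border '')
j=11 s[j]='a': π[11]=0 (border '')
j=12 s[j]='c': π[12]=0 (border '')
j=13 s[j]='b': π[13]=1 (border 'b')
j=14 s[j]='a': k: 1→0; π[14]=0 (border '')
j=15 s[j]='c': π[15]=0 (border '')
j=16 s[j]='d': π[16]=0 (border '')
j=17 s[j]='b': π[17]=1 (border 'b')
j=18 s[j]='d': π[18]=2 (border 'bd')
j=19 s[j]='c': π[19]=3 (border 'bdc')
j=20 s[j]='a': k: 3→0; π[20]=0 (border '')
j=21 s[j]='b': π[21]=1 (border 'b')
j=22 s[j]='b': k: 1→0; π[22]=1 (border 'b')
j=23 s[j]='a': k: 1→0; π[23]=0 (border '')
j=24 s[j]='b': π[24]=1 (border 'b')
j=25 s[j]='d': π[25]=2 (border 'bd')
j=26 s[j]='c': π[26]=3 (border 'bdc')
j=27 s[j]='b': k: 3→0; π[27]=1 (border 'b')
j=28 s[j]='d': π[28]=2 (border 'bd')
j=29 s[j]='d': k: 2→0; π[29]=0 (border '')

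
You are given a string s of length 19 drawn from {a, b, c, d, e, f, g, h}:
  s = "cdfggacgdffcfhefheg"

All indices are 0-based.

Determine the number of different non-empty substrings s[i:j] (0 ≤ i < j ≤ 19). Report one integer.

174

rank | idx | suffix
   0 |   5 | acgdffcfhefheg
   1 |   0 | cdfggacgdffcfhefheg
   2 |  11 | cfhefheg
   3 |   6 | cgdffcfhefheg
   4 |   8 | dffcfhefheg
   5 |   1 | dfggacgdffcfhefheg
   6 |  14 | efheg
   7 |  17 | eg
   8 |  10 | fcfhefheg
   9 |   9 | ffcfhefheg
  10 |   2 | fggacgdffcfhefheg
  11 |  12 | fhefheg
  12 |  15 | fheg
  13 |  18 | g
  14 |   4 | gacgdffcfhefheg
  15 |   7 | gdffcfhefheg
  16 |   3 | ggacgdffcfhefheg
  17 |  13 | hefheg
  18 |  16 | heg

SA = [5, 0, 11, 6, 8, 1, 14, 17, 10, 9, 2, 12, 15, 18, 4, 7, 3, 13, 16]
[i] adj suffixes → lcp
  [1] 5/0 → 0 ('')
  [2] 0/11 → 1 ('c')
  [3] 11/6 → 1 ('c')
  [4] 6/8 → 0 ('')
  [5] 8/1 → 2 ('df')
  [6] 1/14 → 0 ('')
  [7] 14/17 → 1 ('e')
  [8] 17/10 → 0 ('')
  [9] 10/9 → 1 ('f')
  [10] 9/2 → 1 ('f')
  [11] 2/12 → 1 ('f')
  [12] 12/15 → 3 ('fhe')
  [13] 15/18 → 0 ('')
  [14] 18/4 → 1 ('g')
  [15] 4/7 → 1 ('g')
  [16] 7/3 → 1 ('g')
  [17] 3/13 → 0 ('')
  [18] 13/16 → 2 ('he')

n(n+1)/2 = 19·20/2 = 190
Σ LCP = 0 + 0 + 1 + 1 + 0 + 2 + 0 + 1 + 0 + 1 + 1 + 1 + 3 + 0 + 1 + 1 + 1 + 0 + 2 = 16
distinct = 190 − 16 = 174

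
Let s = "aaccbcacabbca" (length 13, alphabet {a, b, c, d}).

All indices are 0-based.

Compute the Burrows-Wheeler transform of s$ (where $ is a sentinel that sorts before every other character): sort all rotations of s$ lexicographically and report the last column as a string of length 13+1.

rank  rotation        last
    0  $aaccbcacabbca  a
    1  a$aaccbcacabbc  c
    2  aaccbcacabbca$  $
    3  abbca$aaccbcac  c
    4  acabbca$aaccbc  c
    5  accbcacabbca$a  a
    6  bbca$aaccbcaca  a
    7  bca$aaccbcacab  b
    8  bcacabbca$aacc  c
    9  ca$aaccbcacabb  b
   10  cabbca$aaccbca  a
   11  cacabbca$aaccb  b
   12  cbcacabbca$aac  c
   13  ccbcacabbca$aa  a

ac$ccaabcbabca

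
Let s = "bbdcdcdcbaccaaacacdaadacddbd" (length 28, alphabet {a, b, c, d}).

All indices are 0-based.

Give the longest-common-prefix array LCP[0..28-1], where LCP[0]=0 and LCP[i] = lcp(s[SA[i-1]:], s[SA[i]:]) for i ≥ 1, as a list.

[0, 2, 2, 1, 2, 2, 3, 1, 0, 1, 1, 2, 0, 2, 1, 1, 1, 2, 3, 2, 0, 1, 2, 1, 1, 2, 4, 1]

rank→(start, suffix):
  0 → (12, 'aaacacdaadacddbd')
  1 → (13, 'aacacdaadacddbd')
  2 → (19, 'aadacddbd')
  3 → (14, 'acacdaadacddbd')
  4 → (9, 'accaaacacdaadacddbd')
  5 → (16, 'acdaadacddbd')
  6 → (22, 'acddbd')
  7 → (20, 'adacddbd')
  8 → (8, 'baccaaacacdaadacddbd')
  9 → (0, 'bbdcdcdcbaccaaacacdaadacddbd')
  10 → (26, 'bd')
  11 → (1, 'bdcdcdcbaccaaacacdaadacddbd')
  12 → (11, 'caaacacdaadacddbd')
  13 → (15, 'cacdaadacddbd')
  14 → (7, 'cbaccaaacacdaadacddbd')
  15 → (10, 'ccaaacacdaadacddbd')
  16 → (17, 'cdaadacddbd')
  17 → (5, 'cdcbaccaaacacdaadacddbd')
  18 → (3, 'cdcdcbaccaaacacdaadacddbd')
  19 → (23, 'cddbd')
  20 → (27, 'd')
  21 → (18, 'daadacddbd')
  22 → (21, 'dacddbd')
  23 → (25, 'dbd')
  24 → (6, 'dcbaccaaacacdaadacddbd')
  25 → (4, 'dcdcbaccaaacacdaadacddbd')
  26 → (2, 'dcdcdcbaccaaacacdaadacddbd')
  27 → (24, 'ddbd')

SA = [12, 13, 19, 14, 9, 16, 22, 20, 8, 0, 26, 1, 11, 15, 7, 10, 17, 5, 3, 23, 27, 18, 21, 25, 6, 4, 2, 24]
[i] adj suffixes → lcp
  [1] 12/13 → 2 ('aa')
  [2] 13/19 → 2 ('aa')
  [3] 19/14 → 1 ('a')
  [4] 14/9 → 2 ('ac')
  [5] 9/16 → 2 ('ac')
  [6] 16/22 → 3 ('acd')
  [7] 22/20 → 1 ('a')
  [8] 20/8 → 0 ('')
  [9] 8/0 → 1 ('b')
  [10] 0/26 → 1 ('b')
  [11] 26/1 → 2 ('bd')
  [12] 1/11 → 0 ('')
  [13] 11/15 → 2 ('ca')
  [14] 15/7 → 1 ('c')
  [15] 7/10 → 1 ('c')
  [16] 10/17 → 1 ('c')
  [17] 17/5 → 2 ('cd')
  [18] 5/3 → 3 ('cdc')
  [19] 3/23 → 2 ('cd')
  [20] 23/27 → 0 ('')
  [21] 27/18 → 1 ('d')
  [22] 18/21 → 2 ('da')
  [23] 21/25 → 1 ('d')
  [24] 25/6 → 1 ('d')
  [25] 6/4 → 2 ('dc')
  [26] 4/2 → 4 ('dcdc')
  [27] 2/24 → 1 ('d')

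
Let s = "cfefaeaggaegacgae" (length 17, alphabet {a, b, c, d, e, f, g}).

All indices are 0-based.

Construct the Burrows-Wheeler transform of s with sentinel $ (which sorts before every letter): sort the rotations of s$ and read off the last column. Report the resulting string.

eggfge$aaafaececga

rank  rotation            last
    0  $cfefaeaggaegacgae  e
    1  acgae$cfefaeaggaeg  g
    2  ae$cfefaeaggaegacg  g
    3  aeaggaegacgae$cfef  f
    4  aegacgae$cfefaeagg  g
    5  aggaegacgae$cfefae  e
    6  cfefaeaggaegacgae$  $
    7  cgae$cfefaeaggaega  a
    8  e$cfefaeaggaegacga  a
    9  eaggaegacgae$cfefa  a
   10  efaeaggaegacgae$cf  f
   11  egacgae$cfefaeagga  a
   12  faeaggaegacgae$cfe  e
   13  fefaeaggaegacgae$c  c
   14  gacgae$cfefaeaggae  e
   15  gae$cfefaeaggaegac  c
   16  gaegacgae$cfefaeag  g
   17  ggaegacgae$cfefaea  a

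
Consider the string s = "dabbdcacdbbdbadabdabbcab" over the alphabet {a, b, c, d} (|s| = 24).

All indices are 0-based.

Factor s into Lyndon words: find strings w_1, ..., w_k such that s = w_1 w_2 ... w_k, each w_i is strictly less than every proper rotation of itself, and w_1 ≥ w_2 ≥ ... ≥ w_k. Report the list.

emit factor 1: 'd' (i=0, period=1)
emit factor 2: 'abbdcacdbbdbadabd' (i=1, period=17)
emit factor 3: 'abbc' (i=18, period=4)
emit factor 4: 'ab' (i=22, period=2)

["d", "abbdcacdbbdbadabd", "abbc", "ab"]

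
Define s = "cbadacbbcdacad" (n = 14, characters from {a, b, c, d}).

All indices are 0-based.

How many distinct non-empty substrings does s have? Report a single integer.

sorted suffixes:
  #0 SA[0]=10  'acad'
  #1 SA[1]=4  'acbbcdacad'
  #2 SA[2]=12  'ad'
  #3 SA[3]=2  'adacbbcdacad'
  #4 SA[4]=1  'badacbbcdacad'
  #5 SA[5]=6  'bbcdacad'
  #6 SA[6]=7  'bcdacad'
  #7 SA[7]=11  'cad'
  #8 SA[8]=0  'cbadacbbcdacad'
  #9 SA[9]=5  'cbbcdacad'
  #10 SA[10]=8  'cdacad'
  #11 SA[11]=13  'd'
  #12 SA[12]=9  'dacad'
  #13 SA[13]=3  'dacbbcdacad'

SA = [10, 4, 12, 2, 1, 6, 7, 11, 0, 5, 8, 13, 9, 3]
rank  pair      lcp
   1  s[10:],s[4:]  2  'ac'
   2  s[4:],s[12:]  1  'a'
   3  s[12:],s[2:]  2  'ad'
   4  s[2:],s[1:]  0  ''
   5  s[1:],s[6:]  1  'b'
   6  s[6:],s[7:]  1  'b'
   7  s[7:],s[11:]  0  ''
   8  s[11:],s[0:]  1  'c'
   9  s[0:],s[5:]  2  'cb'
  10  s[5:],s[8:]  1  'c'
  11  s[8:],s[13:]  0  ''
  12  s[13:],s[9:]  1  'd'
  13  s[9:],s[3:]  3  'dac'

n(n+1)/2 = 14·15/2 = 105
Σ LCP = 0 + 2 + 1 + 2 + 0 + 1 + 1 + 0 + 1 + 2 + 1 + 0 + 1 + 3 = 15
distinct = 105 − 15 = 90

90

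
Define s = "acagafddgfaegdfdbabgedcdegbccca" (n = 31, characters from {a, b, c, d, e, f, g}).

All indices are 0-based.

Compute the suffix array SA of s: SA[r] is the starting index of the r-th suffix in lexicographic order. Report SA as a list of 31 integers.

[30, 17, 0, 10, 4, 2, 16, 26, 18, 29, 1, 28, 27, 22, 15, 21, 6, 23, 13, 7, 20, 24, 11, 9, 14, 5, 3, 25, 12, 19, 8]

sorted suffixes:
  #0 SA[0]=30  'a'
  #1 SA[1]=17  'abgedcdegbccca'
  #2 SA[2]=0  'acagafddgfaegdfdbabgedcdegbccca'
  #3 SA[3]=10  'aegdfdbabgedcdegbccca'
  #4 SA[4]=4  'afddgfaegdfdbabgedcdegbccca'
  #5 SA[5]=2  'agafddgfaegdfdbabgedcdegbccca'
  #6 SA[6]=16  'babgedcdegbccca'
  #7 SA[7]=26  'bccca'
  #8 SA[8]=18  'bgedcdegbccca'
  #9 SA[9]=29  'ca'
  #10 SA[10]=1  'cagafddgfaegdfdbabgedcdegbccca'
  #11 SA[11]=28  'cca'
  #12 SA[12]=27  'ccca'
  #13 SA[13]=22  'cdegbccca'
  #14 SA[14]=15  'dbabgedcdegbccca'
  #15 SA[15]=21  'dcdegbccca'
  #16 SA[16]=6  'ddgfaegdfdbabgedcdegbccca'
  #17 SA[17]=23  'degbccca'
  #18 SA[18]=13  'dfdbabgedcdegbccca'
  #19 SA[19]=7  'dgfaegdfdbabgedcdegbccca'
  #20 SA[20]=20  'edcdegbccca'
  #21 SA[21]=24  'egbccca'
  #22 SA[22]=11  'egdfdbabgedcdegbccca'
  #23 SA[23]=9  'faegdfdbabgedcdegbccca'
  #24 SA[24]=14  'fdbabgedcdegbccca'
  #25 SA[25]=5  'fddgfaegdfdbabgedcdegbccca'
  #26 SA[26]=3  'gafddgfaegdfdbabgedcdegbccca'
  #27 SA[27]=25  'gbccca'
  #28 SA[28]=12  'gdfdbabgedcdegbccca'
  #29 SA[29]=19  'gedcdegbccca'
  #30 SA[30]=8  'gfaegdfdbabgedcdegbccca'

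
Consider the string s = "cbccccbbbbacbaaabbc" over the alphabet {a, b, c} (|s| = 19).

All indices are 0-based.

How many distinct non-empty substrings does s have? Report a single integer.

rank | idx | suffix
   0 |  13 | aaabbc
   1 |  14 | aabbc
   2 |  15 | abbc
   3 |  10 | acbaaabbc
   4 |  12 | baaabbc
   5 |   9 | bacbaaabbc
   6 |   8 | bbacbaaabbc
   7 |   7 | bbbacbaaabbc
   8 |   6 | bbbbacbaaabbc
   9 |  16 | bbc
  10 |  17 | bc
  11 |   1 | bccccbbbbacbaaabbc
  12 |  18 | c
  13 |  11 | cbaaabbc
  14 |   5 | cbbbbacbaaabbc
  15 |   0 | cbccccbbbbacbaaabbc
  16 |   4 | ccbbbbacbaaabbc
  17 |   3 | cccbbbbacbaaabbc
  18 |   2 | ccccbbbbacbaaabbc

SA = [13, 14, 15, 10, 12, 9, 8, 7, 6, 16, 17, 1, 18, 11, 5, 0, 4, 3, 2]
rank  pair      lcp
   1  s[13:],s[14:]  2  'aa'
   2  s[14:],s[15:]  1  'a'
   3  s[15:],s[10:]  1  'a'
   4  s[10:],s[12:]  0  ''
   5  s[12:],s[9:]  2  'ba'
   6  s[9:],s[8:]  1  'b'
   7  s[8:],s[7:]  2  'bb'
   8  s[7:],s[6:]  3  'bbb'
   9  s[6:],s[16:]  2  'bb'
  10  s[16:],s[17:]  1  'b'
  11  s[17:],s[1:]  2  'bc'
  12  s[1:],s[18:]  0  ''
  13  s[18:],s[11:]  1  'c'
  14  s[11:],s[5:]  2  'cb'
  15  s[5:],s[0:]  2  'cb'
  16  s[0:],s[4:]  1  'c'
  17  s[4:],s[3:]  2  'cc'
  18  s[3:],s[2:]  3  'ccc'

n(n+1)/2 = 19·20/2 = 190
Σ LCP = 0 + 2 + 1 + 1 + 0 + 2 + 1 + 2 + 3 + 2 + 1 + 2 + 0 + 1 + 2 + 2 + 1 + 2 + 3 = 28
distinct = 190 − 28 = 162

162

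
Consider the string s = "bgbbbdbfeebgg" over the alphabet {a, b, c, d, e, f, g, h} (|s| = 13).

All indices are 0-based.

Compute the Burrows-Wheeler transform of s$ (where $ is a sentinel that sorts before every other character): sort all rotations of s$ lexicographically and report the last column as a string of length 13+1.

rank  rotation        last
    0  $bgbbbdbfeebgg  g
    1  bbbdbfeebgg$bg  g
    2  bbdbfeebgg$bgb  b
    3  bdbfeebgg$bgbb  b
    4  bfeebgg$bgbbbd  d
    5  bgbbbdbfeebgg$  $
    6  bgg$bgbbbdbfee  e
    7  dbfeebgg$bgbbb  b
    8  ebgg$bgbbbdbfe  e
    9  eebgg$bgbbbdbf  f
   10  feebgg$bgbbbdb  b
   11  g$bgbbbdbfeebg  g
   12  gbbbdbfeebgg$b  b
   13  gg$bgbbbdbfeeb  b

ggbbd$ebefbgbb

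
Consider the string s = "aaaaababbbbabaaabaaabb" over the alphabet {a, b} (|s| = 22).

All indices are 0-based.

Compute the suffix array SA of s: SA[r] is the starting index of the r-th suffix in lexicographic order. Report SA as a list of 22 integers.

[0, 1, 13, 2, 17, 14, 3, 18, 11, 15, 4, 19, 6, 21, 12, 16, 10, 5, 20, 9, 8, 7]

sorted suffixes:
  #0 SA[0]=0  'aaaaababbbbabaaabaaabb'
  #1 SA[1]=1  'aaaababbbbabaaabaaabb'
  #2 SA[2]=13  'aaabaaabb'
  #3 SA[3]=2  'aaababbbbabaaabaaabb'
  #4 SA[4]=17  'aaabb'
  #5 SA[5]=14  'aabaaabb'
  #6 SA[6]=3  'aababbbbabaaabaaabb'
  #7 SA[7]=18  'aabb'
  #8 SA[8]=11  'abaaabaaabb'
  #9 SA[9]=15  'abaaabb'
  #10 SA[10]=4  'ababbbbabaaabaaabb'
  #11 SA[11]=19  'abb'
  #12 SA[12]=6  'abbbbabaaabaaabb'
  #13 SA[13]=21  'b'
  #14 SA[14]=12  'baaabaaabb'
  #15 SA[15]=16  'baaabb'
  #16 SA[16]=10  'babaaabaaabb'
  #17 SA[17]=5  'babbbbabaaabaaabb'
  #18 SA[18]=20  'bb'
  #19 SA[19]=9  'bbabaaabaaabb'
  #20 SA[20]=8  'bbbabaaabaaabb'
  #21 SA[21]=7  'bbbbabaaabaaabb'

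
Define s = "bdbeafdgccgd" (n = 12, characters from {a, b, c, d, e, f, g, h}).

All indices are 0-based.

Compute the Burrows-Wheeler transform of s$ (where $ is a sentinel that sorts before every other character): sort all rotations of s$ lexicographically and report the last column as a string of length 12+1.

rank  rotation       last
    0  $bdbeafdgccgd  d
    1  afdgccgd$bdbe  e
    2  bdbeafdgccgd$  $
    3  beafdgccgd$bd  d
    4  ccgd$bdbeafdg  g
    5  cgd$bdbeafdgc  c
    6  d$bdbeafdgccg  g
    7  dbeafdgccgd$b  b
    8  dgccgd$bdbeaf  f
    9  eafdgccgd$bdb  b
   10  fdgccgd$bdbea  a
   11  gccgd$bdbeafd  d
   12  gd$bdbeafdgcc  c

de$dgcgbfbadc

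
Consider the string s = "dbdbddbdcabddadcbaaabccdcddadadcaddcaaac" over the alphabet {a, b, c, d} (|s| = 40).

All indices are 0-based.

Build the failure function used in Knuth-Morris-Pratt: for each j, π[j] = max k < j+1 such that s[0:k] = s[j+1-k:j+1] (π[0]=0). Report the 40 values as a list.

[0, 0, 1, 2, 3, 1, 2, 3, 0, 0, 0, 1, 1, 0, 1, 0, 0, 0, 0, 0, 0, 0, 0, 1, 0, 1, 1, 0, 1, 0, 1, 0, 0, 1, 1, 0, 0, 0, 0, 0]

π[0] = 0
j=1 s[j]='b': π[1]=0 (border '')
j=2 s[j]='d': π[2]=1 (border 'd')
j=3 s[j]='b': π[3]=2 (border 'db')
j=4 s[j]='d': π[4]=3 (border 'dbd')
j=5 s[j]='d': k: 3→1→0; π[5]=1 (border 'd')
j=6 s[j]='b': π[6]=2 (border 'db')
j=7 s[j]='d': π[7]=3 (border 'dbd')
j=8 s[j]='c': k: 3→1→0; π[8]=0 (border '')
j=9 s[j]='a': π[9]=0 (border '')
j=10 s[j]='b': π[10]=0 (border '')
j=11 s[j]='d': π[11]=1 (border 'd')
j=12 s[j]='d': k: 1→0; π[12]=1 (border 'd')
j=13 s[j]='a': k: 1→0; π[13]=0 (border '')
j=14 s[j]='d': π[14]=1 (border 'd')
j=15 s[j]='c': k: 1→0; π[15]=0 (border '')
j=16 s[j]='b': π[16]=0 (border '')
j=17 s[j]='a': π[17]=0 (border '')
j=18 s[j]='a': π[18]=0 (border '')
j=19 s[j]='a': π[19]=0 (border '')
j=20 s[j]='b': π[20]=0 (border '')
j=21 s[j]='c': π[21]=0 (border '')
j=22 s[j]='c': π[22]=0 (border '')
j=23 s[j]='d': π[23]=1 (border 'd')
j=24 s[j]='c': k: 1→0; π[24]=0 (border '')
j=25 s[j]='d': π[25]=1 (border 'd')
j=26 s[j]='d': k: 1→0; π[26]=1 (border 'd')
j=27 s[j]='a': k: 1→0; π[27]=0 (border '')
j=28 s[j]='d': π[28]=1 (border 'd')
j=29 s[j]='a': k: 1→0; π[29]=0 (border '')
j=30 s[j]='d': π[30]=1 (border 'd')
j=31 s[j]='c': k: 1→0; π[31]=0 (border '')
j=32 s[j]='a': π[32]=0 (border '')
j=33 s[j]='d': π[33]=1 (border 'd')
j=34 s[j]='d': k: 1→0; π[34]=1 (border 'd')
j=35 s[j]='c': k: 1→0; π[35]=0 (border '')
j=36 s[j]='a': π[36]=0 (border '')
j=37 s[j]='a': π[37]=0 (border '')
j=38 s[j]='a': π[38]=0 (border '')
j=39 s[j]='c': π[39]=0 (border '')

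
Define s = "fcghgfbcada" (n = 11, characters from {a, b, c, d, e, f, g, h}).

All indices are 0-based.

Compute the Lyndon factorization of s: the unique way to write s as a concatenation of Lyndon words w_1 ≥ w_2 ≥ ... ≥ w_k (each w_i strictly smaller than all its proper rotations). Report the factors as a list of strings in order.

emit factor 1: 'f' (i=0, period=1)
emit factor 2: 'cghgf' (i=1, period=5)
emit factor 3: 'bc' (i=6, period=2)
emit factor 4: 'ad' (i=8, period=2)
emit factor 5: 'a' (i=10, period=1)

["f", "cghgf", "bc", "ad", "a"]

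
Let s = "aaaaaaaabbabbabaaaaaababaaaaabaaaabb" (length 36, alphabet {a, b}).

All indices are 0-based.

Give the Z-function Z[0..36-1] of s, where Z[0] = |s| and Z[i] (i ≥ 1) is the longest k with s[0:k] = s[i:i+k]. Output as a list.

Z[0]=36
i=1: i≥r, start 0; Z[1]=7 extend→box=[1,8)
i=2: min(r-i=6, Z[1]=7)=6; Z[2]=6
i=3: min(r-i=5, Z[2]=6)=5; Z[3]=5
i=4: min(r-i=4, Z[3]=5)=4; Z[4]=4
i=5: min(r-i=3, Z[4]=4)=3; Z[5]=3
i=6: min(r-i=2, Z[5]=3)=2; Z[6]=2
i=7: min(r-i=1, Z[6]=2)=1; Z[7]=1
i=8: i≥r, start 0; Z[8]=0
i=9: i≥r, start 0; Z[9]=0
i=10: i≥r, start 0; Z[10]=1 extend→box=[10,11)
i=11: i≥r, start 0; Z[11]=0
i=12: i≥r, start 0; Z[12]=0
i=13: i≥r, start 0; Z[13]=1 extend→box=[13,14)
i=14: i≥r, start 0; Z[14]=0
i=15: i≥r, start 0; Z[15]=6 extend→box=[15,21)
i=16: min(r-i=5, Z[1]=7)=5; Z[16]=5
i=17: min(r-i=4, Z[2]=6)=4; Z[17]=4
i=18: min(r-i=3, Z[3]=5)=3; Z[18]=3
i=19: min(r-i=2, Z[4]=4)=2; Z[19]=2
i=20: min(r-i=1, Z[5]=3)=1; Z[20]=1
i=21: i≥r, start 0; Z[21]=0
i=22: i≥r, start 0; Z[22]=1 extend→box=[22,23)
i=23: i≥r, start 0; Z[23]=0
i=24: i≥r, start 0; Z[24]=5 extend→box=[24,29)
i=25: min(r-i=4, Z[1]=7)=4; Z[25]=4
i=26: min(r-i=3, Z[2]=6)=3; Z[26]=3
i=27: min(r-i=2, Z[3]=5)=2; Z[27]=2
i=28: min(r-i=1, Z[4]=4)=1; Z[28]=1
i=29: i≥r, start 0; Z[29]=0
i=30: i≥r, start 0; Z[30]=4 extend→box=[30,34)
i=31: min(r-i=3, Z[1]=7)=3; Z[31]=3
i=32: min(r-i=2, Z[2]=6)=2; Z[32]=2
i=33: min(r-i=1, Z[3]=5)=1; Z[33]=1
i=34: i≥r, start 0; Z[34]=0
i=35: i≥r, start 0; Z[35]=0

[36, 7, 6, 5, 4, 3, 2, 1, 0, 0, 1, 0, 0, 1, 0, 6, 5, 4, 3, 2, 1, 0, 1, 0, 5, 4, 3, 2, 1, 0, 4, 3, 2, 1, 0, 0]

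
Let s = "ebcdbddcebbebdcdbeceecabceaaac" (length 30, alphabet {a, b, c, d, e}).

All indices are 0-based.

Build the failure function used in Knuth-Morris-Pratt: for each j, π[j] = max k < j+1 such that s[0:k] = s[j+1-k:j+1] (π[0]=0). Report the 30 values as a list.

π[0] = 0
j=1 s[j]='b': π[1]=0 (border '')
j=2 s[j]='c': π[2]=0 (border '')
j=3 s[j]='d': π[3]=0 (border '')
j=4 s[j]='b': π[4]=0 (border '')
j=5 s[j]='d': π[5]=0 (border '')
j=6 s[j]='d': π[6]=0 (border '')
j=7 s[j]='c': π[7]=0 (border '')
j=8 s[j]='e': π[8]=1 (border 'e')
j=9 s[j]='b': π[9]=2 (border 'eb')
j=10 s[j]='b': k: 2→0; π[10]=0 (border '')
j=11 s[j]='e': π[11]=1 (border 'e')
j=12 s[j]='b': π[12]=2 (border 'eb')
j=13 s[j]='d': k: 2→0; π[13]=0 (border '')
j=14 s[j]='c': π[14]=0 (border '')
j=15 s[j]='d': π[15]=0 (border '')
j=16 s[j]='b': π[16]=0 (border '')
j=17 s[j]='e': π[17]=1 (border 'e')
j=18 s[j]='c': k: 1→0; π[18]=0 (border '')
j=19 s[j]='e': π[19]=1 (border 'e')
j=20 s[j]='e': k: 1→0; π[20]=1 (border 'e')
j=21 s[j]='c': k: 1→0; π[21]=0 (border '')
j=22 s[j]='a': π[22]=0 (border '')
j=23 s[j]='b': π[23]=0 (border '')
j=24 s[j]='c': π[24]=0 (border '')
j=25 s[j]='e': π[25]=1 (border 'e')
j=26 s[j]='a': k: 1→0; π[26]=0 (border '')
j=27 s[j]='a': π[27]=0 (border '')
j=28 s[j]='a': π[28]=0 (border '')
j=29 s[j]='c': π[29]=0 (border '')

[0, 0, 0, 0, 0, 0, 0, 0, 1, 2, 0, 1, 2, 0, 0, 0, 0, 1, 0, 1, 1, 0, 0, 0, 0, 1, 0, 0, 0, 0]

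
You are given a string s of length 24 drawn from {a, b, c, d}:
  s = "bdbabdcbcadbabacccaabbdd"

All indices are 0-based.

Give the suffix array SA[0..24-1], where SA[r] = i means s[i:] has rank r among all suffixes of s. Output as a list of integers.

rank | idx | suffix
   0 |  18 | aabbdd
   1 |  12 | abacccaabbdd
   2 |  19 | abbdd
   3 |   3 | abdcbcadbabacccaabbdd
   4 |  14 | acccaabbdd
   5 |   9 | adbabacccaabbdd
   6 |  11 | babacccaabbdd
   7 |   2 | babdcbcadbabacccaabbdd
   8 |  13 | bacccaabbdd
   9 |  20 | bbdd
  10 |   7 | bcadbabacccaabbdd
  11 |   0 | bdbabdcbcadbabacccaabbdd
  12 |   4 | bdcbcadbabacccaabbdd
  13 |  21 | bdd
  14 |  17 | caabbdd
  15 |   8 | cadbabacccaabbdd
  16 |   6 | cbcadbabacccaabbdd
  17 |  16 | ccaabbdd
  18 |  15 | cccaabbdd
  19 |  23 | d
  20 |  10 | dbabacccaabbdd
  21 |   1 | dbabdcbcadbabacccaabbdd
  22 |   5 | dcbcadbabacccaabbdd
  23 |  22 | dd

[18, 12, 19, 3, 14, 9, 11, 2, 13, 20, 7, 0, 4, 21, 17, 8, 6, 16, 15, 23, 10, 1, 5, 22]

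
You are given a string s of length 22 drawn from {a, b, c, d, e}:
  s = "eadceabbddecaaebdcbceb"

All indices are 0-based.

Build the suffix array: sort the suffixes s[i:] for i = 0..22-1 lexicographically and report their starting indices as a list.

[12, 5, 1, 13, 21, 6, 18, 15, 7, 11, 17, 3, 19, 16, 2, 8, 9, 4, 0, 20, 14, 10]

sorted suffixes:
  #0 SA[0]=12  'aaebdcbceb'
  #1 SA[1]=5  'abbddecaaebdcbceb'
  #2 SA[2]=1  'adceabbddecaaebdcbceb'
  #3 SA[3]=13  'aebdcbceb'
  #4 SA[4]=21  'b'
  #5 SA[5]=6  'bbddecaaebdcbceb'
  #6 SA[6]=18  'bceb'
  #7 SA[7]=15  'bdcbceb'
  #8 SA[8]=7  'bddecaaebdcbceb'
  #9 SA[9]=11  'caaebdcbceb'
  #10 SA[10]=17  'cbceb'
  #11 SA[11]=3  'ceabbddecaaebdcbceb'
  #12 SA[12]=19  'ceb'
  #13 SA[13]=16  'dcbceb'
  #14 SA[14]=2  'dceabbddecaaebdcbceb'
  #15 SA[15]=8  'ddecaaebdcbceb'
  #16 SA[16]=9  'decaaebdcbceb'
  #17 SA[17]=4  'eabbddecaaebdcbceb'
  #18 SA[18]=0  'eadceabbddecaaebdcbceb'
  #19 SA[19]=20  'eb'
  #20 SA[20]=14  'ebdcbceb'
  #21 SA[21]=10  'ecaaebdcbceb'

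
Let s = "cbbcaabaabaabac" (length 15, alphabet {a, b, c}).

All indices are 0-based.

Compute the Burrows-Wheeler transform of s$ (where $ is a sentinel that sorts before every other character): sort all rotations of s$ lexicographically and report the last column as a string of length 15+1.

ccbbaaabaaacbab$

rank  rotation          last
    0  $cbbcaabaabaabac  c
    1  aabaabaabac$cbbc  c
    2  aabaabac$cbbcaab  b
    3  aabac$cbbcaabaab  b
    4  abaabaabac$cbbca  a
    5  abaabac$cbbcaaba  a
    6  abac$cbbcaabaaba  a
    7  ac$cbbcaabaabaab  b
    8  baabaabac$cbbcaa  a
    9  baabac$cbbcaabaa  a
   10  bac$cbbcaabaabaa  a
   11  bbcaabaabaabac$c  c
   12  bcaabaabaabac$cb  b
   13  c$cbbcaabaabaaba  a
   14  caabaabaabac$cbb  b
   15  cbbcaabaabaabac$  $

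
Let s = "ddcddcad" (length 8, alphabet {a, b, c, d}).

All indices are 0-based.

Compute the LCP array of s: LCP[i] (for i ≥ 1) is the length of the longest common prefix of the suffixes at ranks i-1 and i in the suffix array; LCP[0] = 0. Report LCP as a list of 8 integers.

rank→(start, suffix):
  0 → (6, 'ad')
  1 → (5, 'cad')
  2 → (2, 'cddcad')
  3 → (7, 'd')
  4 → (4, 'dcad')
  5 → (1, 'dcddcad')
  6 → (3, 'ddcad')
  7 → (0, 'ddcddcad')

SA = [6, 5, 2, 7, 4, 1, 3, 0]
rank  pair      lcp
   1  s[6:],s[5:]  0  ''
   2  s[5:],s[2:]  1  'c'
   3  s[2:],s[7:]  0  ''
   4  s[7:],s[4:]  1  'd'
   5  s[4:],s[1:]  2  'dc'
   6  s[1:],s[3:]  1  'd'
   7  s[3:],s[0:]  3  'ddc'

[0, 0, 1, 0, 1, 2, 1, 3]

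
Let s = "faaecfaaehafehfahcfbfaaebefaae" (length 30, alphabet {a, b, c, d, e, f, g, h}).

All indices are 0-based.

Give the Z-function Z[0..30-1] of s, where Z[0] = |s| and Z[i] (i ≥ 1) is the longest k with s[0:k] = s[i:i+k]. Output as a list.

[30, 0, 0, 0, 0, 4, 0, 0, 0, 0, 0, 1, 0, 0, 2, 0, 0, 0, 1, 0, 4, 0, 0, 0, 0, 0, 4, 0, 0, 0]

Z[0]=30
i=1: outside box; Z[1]=0
i=2: outside box; Z[2]=0
i=3: outside box; Z[3]=0
i=4: outside box; Z[4]=0
i=5: outside box; Z[5]=4 extend→box=[5,9)
i=6: min(r-i=3, Z[1]=0)=0; Z[6]=0
i=7: min(r-i=2, Z[2]=0)=0; Z[7]=0
i=8: min(r-i=1, Z[3]=0)=0; Z[8]=0
i=9: outside box; Z[9]=0
i=10: outside box; Z[10]=0
i=11: outside box; Z[11]=1 extend→box=[11,12)
i=12: outside box; Z[12]=0
i=13: outside box; Z[13]=0
i=14: outside box; Z[14]=2 extend→box=[14,16)
i=15: min(r-i=1, Z[1]=0)=0; Z[15]=0
i=16: outside box; Z[16]=0
i=17: outside box; Z[17]=0
i=18: outside box; Z[18]=1 extend→box=[18,19)
i=19: outside box; Z[19]=0
i=20: outside box; Z[20]=4 extend→box=[20,24)
i=21: min(r-i=3, Z[1]=0)=0; Z[21]=0
i=22: min(r-i=2, Z[2]=0)=0; Z[22]=0
i=23: min(r-i=1, Z[3]=0)=0; Z[23]=0
i=24: outside box; Z[24]=0
i=25: outside box; Z[25]=0
i=26: outside box; Z[26]=4 extend→box=[26,30)
i=27: min(r-i=3, Z[1]=0)=0; Z[27]=0
i=28: min(r-i=2, Z[2]=0)=0; Z[28]=0
i=29: min(r-i=1, Z[3]=0)=0; Z[29]=0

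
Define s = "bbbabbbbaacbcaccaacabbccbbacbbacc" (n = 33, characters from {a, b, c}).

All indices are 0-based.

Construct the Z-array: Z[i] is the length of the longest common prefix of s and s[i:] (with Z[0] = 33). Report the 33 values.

[33, 2, 1, 0, 3, 4, 2, 1, 0, 0, 0, 1, 0, 0, 0, 0, 0, 0, 0, 0, 2, 1, 0, 0, 2, 1, 0, 0, 2, 1, 0, 0, 0]

Z[0]=33
i=1: outside box; Z[1]=2 grow→box=[1,3)
i=2: min(r-i=1, Z[1]=2)=1; Z[2]=1
i=3: outside box; Z[3]=0
i=4: outside box; Z[4]=3 grow→box=[4,7)
i=5: min(r-i=2, Z[1]=2)=2; Z[5]=4 grow→box=[5,9)
i=6: min(r-i=3, Z[1]=2)=2; Z[6]=2
i=7: min(r-i=2, Z[2]=1)=1; Z[7]=1
i=8: min(r-i=1, Z[3]=0)=0; Z[8]=0
i=9: outside box; Z[9]=0
i=10: outside box; Z[10]=0
i=11: outside box; Z[11]=1 grow→box=[11,12)
i=12: outside box; Z[12]=0
i=13: outside box; Z[13]=0
i=14: outside box; Z[14]=0
i=15: outside box; Z[15]=0
i=16: outside box; Z[16]=0
i=17: outside box; Z[17]=0
i=18: outside box; Z[18]=0
i=19: outside box; Z[19]=0
i=20: outside box; Z[20]=2 grow→box=[20,22)
i=21: min(r-i=1, Z[1]=2)=1; Z[21]=1
i=22: outside box; Z[22]=0
i=23: outside box; Z[23]=0
i=24: outside box; Z[24]=2 grow→box=[24,26)
i=25: min(r-i=1, Z[1]=2)=1; Z[25]=1
i=26: outside box; Z[26]=0
i=27: outside box; Z[27]=0
i=28: outside box; Z[28]=2 grow→box=[28,30)
i=29: min(r-i=1, Z[1]=2)=1; Z[29]=1
i=30: outside box; Z[30]=0
i=31: outside box; Z[31]=0
i=32: outside box; Z[32]=0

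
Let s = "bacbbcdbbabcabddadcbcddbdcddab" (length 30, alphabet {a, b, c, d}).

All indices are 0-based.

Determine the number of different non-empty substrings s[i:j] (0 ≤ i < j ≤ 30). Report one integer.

rank→(start, suffix):
  0 → (28, 'ab')
  1 → (9, 'abcabddadcbcddbdcddab')
  2 → (12, 'abddadcbcddbdcddab')
  3 → (1, 'acbbcdbbabcabddadcbcddbdcddab')
  4 → (16, 'adcbcddbdcddab')
  5 → (29, 'b')
  6 → (8, 'babcabddadcbcddbdcddab')
  7 → (0, 'bacbbcdbbabcabddadcbcddbdcddab')
  8 → (7, 'bbabcabddadcbcddbdcddab')
  9 → (3, 'bbcdbbabcabddadcbcddbdcddab')
  10 → (10, 'bcabddadcbcddbdcddab')
  11 → (4, 'bcdbbabcabddadcbcddbdcddab')
  12 → (19, 'bcddbdcddab')
  13 → (23, 'bdcddab')
  14 → (13, 'bddadcbcddbdcddab')
  15 → (11, 'cabddadcbcddbdcddab')
  16 → (2, 'cbbcdbbabcabddadcbcddbdcddab')
  17 → (18, 'cbcddbdcddab')
  18 → (5, 'cdbbabcabddadcbcddbdcddab')
  19 → (25, 'cddab')
  20 → (20, 'cddbdcddab')
  21 → (27, 'dab')
  22 → (15, 'dadcbcddbdcddab')
  23 → (6, 'dbbabcabddadcbcddbdcddab')
  24 → (22, 'dbdcddab')
  25 → (17, 'dcbcddbdcddab')
  26 → (24, 'dcddab')
  27 → (26, 'ddab')
  28 → (14, 'ddadcbcddbdcddab')
  29 → (21, 'ddbdcddab')

SA = [28, 9, 12, 1, 16, 29, 8, 0, 7, 3, 10, 4, 19, 23, 13, 11, 2, 18, 5, 25, 20, 27, 15, 6, 22, 17, 24, 26, 14, 21]
i: (SA[i-1],SA[i]) lcp shared
  1: (28,9) 2 'ab'
  2: (9,12) 2 'ab'
  3: (12,1) 1 'a'
  4: (1,16) 1 'a'
  5: (16,29) 0 ''
  6: (29,8) 1 'b'
  7: (8,0) 2 'ba'
  8: (0,7) 1 'b'
  9: (7,3) 2 'bb'
  10: (3,10) 1 'b'
  11: (10,4) 2 'bc'
  12: (4,19) 3 'bcd'
  13: (19,23) 1 'b'
  14: (23,13) 2 'bd'
  15: (13,11) 0 ''
  16: (11,2) 1 'c'
  17: (2,18) 2 'cb'
  18: (18,5) 1 'c'
  19: (5,25) 2 'cd'
  20: (25,20) 3 'cdd'
  21: (20,27) 0 ''
  22: (27,15) 2 'da'
  23: (15,6) 1 'd'
  24: (6,22) 2 'db'
  25: (22,17) 1 'd'
  26: (17,24) 2 'dc'
  27: (24,26) 1 'd'
  28: (26,14) 3 'dda'
  29: (14,21) 2 'dd'

n(n+1)/2 = 30·31/2 = 465
Σ LCP = 0 + 2 + 2 + 1 + 1 + 0 + 1 + 2 + 1 + 2 + 1 + 2 + 3 + 1 + 2 + 0 + 1 + 2 + 1 + 2 + 3 + 0 + 2 + 1 + 2 + 1 + 2 + 1 + 3 + 2 = 44
distinct = 465 − 44 = 421

421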